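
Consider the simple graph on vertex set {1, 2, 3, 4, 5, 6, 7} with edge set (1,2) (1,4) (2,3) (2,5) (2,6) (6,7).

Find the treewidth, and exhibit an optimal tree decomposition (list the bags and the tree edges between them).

Every bag has size at most 2, so the width is 2 − 1 = 1 and tw(G) ≤ 1. G has an edge, so its treewidth is at least 1. Hence tw(G) = 1 exactly.

Treewidth 1.
One optimal decomposition is:
Bags: B1 = {1, 2}  B2 = {2, 5}  B3 = {2, 6}  B4 = {1, 4}  B5 = {2, 3}  B6 = {6, 7}
Tree: B1–B2, B1–B3, B1–B4, B2–B5, B3–B6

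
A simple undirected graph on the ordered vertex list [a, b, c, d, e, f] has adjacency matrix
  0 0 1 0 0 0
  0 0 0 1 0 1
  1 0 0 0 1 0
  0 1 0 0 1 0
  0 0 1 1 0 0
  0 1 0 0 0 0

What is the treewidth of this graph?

A width-1 tree decomposition is:
Bags: B1 = {a, c}  B2 = {c, e}  B3 = {d, e}  B4 = {b, d}  B5 = {b, f}
Tree: B1–B2, B2–B3, B3–B4, B4–B5
The largest bag has 2 vertices, giving width 1; this decomposition certifies tw(G) ≤ 1. Any graph with an edge has treewidth ≥ 1, and G has the edge a–c. The upper and lower bounds meet at 1, so that is the treewidth.

1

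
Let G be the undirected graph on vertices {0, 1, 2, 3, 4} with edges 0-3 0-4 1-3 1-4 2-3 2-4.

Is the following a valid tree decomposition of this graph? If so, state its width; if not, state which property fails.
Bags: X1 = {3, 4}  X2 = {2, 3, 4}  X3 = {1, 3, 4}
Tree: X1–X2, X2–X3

No — vertex 0 appears in no bag.

A tree decomposition must satisfy three properties: every vertex lies in some bag; for every edge, both endpoints lie together in some bag; and for every vertex, the bags containing it form a connected subtree. Here vertex 0 appears in no bag, so the decomposition is invalid.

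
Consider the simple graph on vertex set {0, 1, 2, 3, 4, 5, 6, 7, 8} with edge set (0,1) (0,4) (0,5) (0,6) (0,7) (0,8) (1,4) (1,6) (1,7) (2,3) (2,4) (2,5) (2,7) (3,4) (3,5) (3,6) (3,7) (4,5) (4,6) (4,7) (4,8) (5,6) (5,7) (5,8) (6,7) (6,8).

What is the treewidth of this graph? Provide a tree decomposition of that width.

Every bag has size at most 5, so the width is 5 − 1 = 4 and tw(G) ≤ 4. For the lower bound, the 5 vertices {0, 1, 4, 6, 7} are pairwise adjacent, and any tree decomposition puts a clique entirely inside one bag — forcing width ≥ 4. The upper and lower bounds meet at 4, so that is the treewidth.

Treewidth 4.
One such decomposition:
Bags: B1 = {0, 1, 4, 6, 7}  B2 = {0, 4, 5, 6, 7}  B3 = {3, 4, 5, 6, 7}  B4 = {2, 3, 4, 5, 7}  B5 = {0, 4, 5, 6, 8}
Tree: B1–B2, B2–B3, B3–B4, B2–B5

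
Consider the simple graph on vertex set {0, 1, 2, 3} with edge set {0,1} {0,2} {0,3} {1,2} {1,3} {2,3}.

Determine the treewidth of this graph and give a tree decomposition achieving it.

Treewidth 3.
Bags: B1 = {0, 1, 2, 3}
Tree: (single bag)

With just one bag of size 4, the width is 4 − 1 = 3, so tw(G) ≤ 3. For the lower bound, the 4 vertices {0, 1, 2, 3} are pairwise adjacent, and any tree decomposition puts a clique entirely inside one bag — forcing width ≥ 3. The upper and lower bounds meet at 3, so that is the treewidth.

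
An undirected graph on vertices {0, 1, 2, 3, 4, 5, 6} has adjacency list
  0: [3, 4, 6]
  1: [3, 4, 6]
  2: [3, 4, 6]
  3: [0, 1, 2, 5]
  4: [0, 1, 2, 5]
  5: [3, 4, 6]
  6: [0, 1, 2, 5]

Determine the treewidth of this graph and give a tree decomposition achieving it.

The largest bag has 4 vertices, giving width 3; this decomposition certifies tw(G) ≤ 3. For the lower bound: the 4 vertex sets {1,4}, {0,6}, {3}, {2} are disjoint, each induces a connected subgraph, and every pair is joined by at least one edge of G. Contracting each set to a single vertex therefore yields K_{4} as a minor, and since treewidth is minor-monotone, tw(G) ≥ tw(K_{4}) = 3. Hence tw(G) = 3 exactly.

Treewidth 3.
One optimal decomposition is:
Bags: B1 = {1, 3, 4, 6}  B2 = {0, 3, 4, 6}  B3 = {2, 3, 4, 6}  B4 = {3, 4, 5, 6}
Tree: B1–B2, B2–B3, B3–B4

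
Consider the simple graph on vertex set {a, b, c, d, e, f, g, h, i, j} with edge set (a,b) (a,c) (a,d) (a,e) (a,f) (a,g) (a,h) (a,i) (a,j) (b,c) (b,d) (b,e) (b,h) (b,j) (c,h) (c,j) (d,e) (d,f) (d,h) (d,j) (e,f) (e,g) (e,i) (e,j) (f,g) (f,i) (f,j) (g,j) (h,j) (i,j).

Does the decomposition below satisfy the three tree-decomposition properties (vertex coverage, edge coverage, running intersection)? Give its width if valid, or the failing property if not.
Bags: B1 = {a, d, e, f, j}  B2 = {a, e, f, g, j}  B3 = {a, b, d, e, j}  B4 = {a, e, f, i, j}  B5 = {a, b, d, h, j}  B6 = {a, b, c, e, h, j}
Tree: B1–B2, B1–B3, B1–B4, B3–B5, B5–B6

No — bags containing vertex e are not connected in the tree.

A tree decomposition must satisfy three properties: every vertex lies in some bag; for every edge, both endpoints lie together in some bag; and for every vertex, the bags containing it form a connected subtree. Here bags containing vertex e are not connected in the tree, so the decomposition is invalid.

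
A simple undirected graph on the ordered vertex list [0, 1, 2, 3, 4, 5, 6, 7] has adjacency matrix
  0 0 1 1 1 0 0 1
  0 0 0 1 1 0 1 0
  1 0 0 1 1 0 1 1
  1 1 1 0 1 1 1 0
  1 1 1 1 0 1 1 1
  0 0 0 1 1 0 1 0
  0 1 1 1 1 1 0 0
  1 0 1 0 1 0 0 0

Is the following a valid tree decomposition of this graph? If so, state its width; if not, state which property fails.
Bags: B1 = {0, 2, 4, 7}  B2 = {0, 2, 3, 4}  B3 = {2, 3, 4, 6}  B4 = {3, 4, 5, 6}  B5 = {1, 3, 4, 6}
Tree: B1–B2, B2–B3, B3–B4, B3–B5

Yes; width 3.

Vertex coverage: the bags together contain {0, 1, 2, 3, 4, 5, 6, 7}, the full vertex set. Edge coverage: each edge of G has both endpoints in at least one bag. Running intersection: for every vertex, the bags containing it form a connected subtree. All three properties hold, so this is a valid tree decomposition of width max|bag| − 1 = 3, and hence tw(G) ≤ 3.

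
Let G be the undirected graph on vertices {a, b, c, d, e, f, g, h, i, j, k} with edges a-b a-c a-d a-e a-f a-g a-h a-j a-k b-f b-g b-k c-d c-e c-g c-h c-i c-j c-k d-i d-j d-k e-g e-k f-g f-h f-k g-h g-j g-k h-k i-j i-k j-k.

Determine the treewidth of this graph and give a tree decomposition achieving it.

Treewidth 4.
One optimal decomposition is:
Bags: B1 = {a, c, g, j, k}  B2 = {a, c, d, j, k}  B3 = {c, d, i, j, k}  B4 = {a, c, g, h, k}  B5 = {a, c, e, g, k}  B6 = {a, f, g, h, k}  B7 = {a, b, f, g, k}
Tree: B1–B2, B2–B3, B1–B4, B4–B5, B4–B6, B6–B7

Every bag has size at most 5, so the width is 5 − 1 = 4 and tw(G) ≤ 4. Conversely, {a, c, d, j, k} is a clique of size 5, and the vertices of any clique must share a bag in every tree decomposition; so some bag has ≥ 5 vertices and tw(G) ≥ 4. Hence tw(G) = 4 exactly.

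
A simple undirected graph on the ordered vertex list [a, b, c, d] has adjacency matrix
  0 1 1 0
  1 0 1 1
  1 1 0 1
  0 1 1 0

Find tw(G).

A width-2 tree decomposition is:
Bags: B1 = {b, c, d}  B2 = {a, b, c}
Tree: B1–B2
Every bag has size at most 3, so the width is 3 − 1 = 2 and tw(G) ≤ 2. Conversely, {b, c, d} is a clique of size 3, and the vertices of any clique must share a bag in every tree decomposition; so some bag has ≥ 3 vertices and tw(G) ≥ 2. Therefore the treewidth is 2.

2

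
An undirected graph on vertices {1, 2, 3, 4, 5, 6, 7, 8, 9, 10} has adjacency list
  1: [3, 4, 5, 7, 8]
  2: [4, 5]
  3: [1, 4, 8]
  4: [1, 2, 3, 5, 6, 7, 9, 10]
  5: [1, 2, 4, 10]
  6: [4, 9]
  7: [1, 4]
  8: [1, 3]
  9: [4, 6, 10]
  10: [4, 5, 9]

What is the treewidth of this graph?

2

A width-2 tree decomposition is:
Bags: B1 = {1, 3, 4}  B2 = {1, 4, 5}  B3 = {1, 4, 7}  B4 = {2, 4, 5}  B5 = {4, 5, 10}  B6 = {1, 3, 8}  B7 = {4, 9, 10}  B8 = {4, 6, 9}
Tree: B1–B2, B2–B3, B2–B4, B4–B5, B1–B6, B5–B7, B7–B8
Every bag has size at most 3, so the width is 3 − 1 = 2 and tw(G) ≤ 2. Conversely, {1, 3, 8} is a clique of size 3, and the vertices of any clique must share a bag in every tree decomposition; so some bag has ≥ 3 vertices and tw(G) ≥ 2. Hence tw(G) = 2 exactly.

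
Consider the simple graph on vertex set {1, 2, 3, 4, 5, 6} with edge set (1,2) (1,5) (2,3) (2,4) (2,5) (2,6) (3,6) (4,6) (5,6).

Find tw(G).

A width-2 tree decomposition is:
Bags: B1 = {2, 5, 6}  B2 = {2, 4, 6}  B3 = {2, 3, 6}  B4 = {1, 2, 5}
Tree: B1–B2, B1–B3, B1–B4
Each bag holds 3 vertices, so the decomposition has width 2, which upper-bounds the treewidth. On the other hand G contains the 3-clique {1, 2, 5}. A clique must lie in a single bag of any decomposition, so no decomposition can have width below 2. Therefore the treewidth is 2.

2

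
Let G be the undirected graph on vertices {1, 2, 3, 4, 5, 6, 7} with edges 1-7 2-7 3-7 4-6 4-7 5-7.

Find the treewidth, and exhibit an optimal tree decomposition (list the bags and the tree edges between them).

Treewidth 1.
One optimal decomposition is:
Bags: B1 = {4, 7}  B2 = {3, 7}  B3 = {5, 7}  B4 = {1, 7}  B5 = {2, 7}  B6 = {4, 6}
Tree: B1–B2, B1–B3, B3–B4, B2–B5, B1–B6

Each bag holds 2 vertices, so the decomposition has width 1, which upper-bounds the treewidth. Any graph with an edge has treewidth ≥ 1, and G has the edge 4–7. Therefore the treewidth is 1.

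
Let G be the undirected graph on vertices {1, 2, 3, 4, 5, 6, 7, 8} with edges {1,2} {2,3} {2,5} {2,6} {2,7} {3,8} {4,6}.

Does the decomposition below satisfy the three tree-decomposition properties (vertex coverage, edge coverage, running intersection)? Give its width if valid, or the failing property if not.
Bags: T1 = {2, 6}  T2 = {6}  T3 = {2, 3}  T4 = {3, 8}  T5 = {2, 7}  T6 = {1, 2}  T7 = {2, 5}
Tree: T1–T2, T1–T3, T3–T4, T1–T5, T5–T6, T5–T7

A tree decomposition must satisfy three properties: every vertex lies in some bag; for every edge, both endpoints lie together in some bag; and for every vertex, the bags containing it form a connected subtree. Here vertex 4 appears in no bag, so the decomposition is invalid.

No — vertex 4 appears in no bag.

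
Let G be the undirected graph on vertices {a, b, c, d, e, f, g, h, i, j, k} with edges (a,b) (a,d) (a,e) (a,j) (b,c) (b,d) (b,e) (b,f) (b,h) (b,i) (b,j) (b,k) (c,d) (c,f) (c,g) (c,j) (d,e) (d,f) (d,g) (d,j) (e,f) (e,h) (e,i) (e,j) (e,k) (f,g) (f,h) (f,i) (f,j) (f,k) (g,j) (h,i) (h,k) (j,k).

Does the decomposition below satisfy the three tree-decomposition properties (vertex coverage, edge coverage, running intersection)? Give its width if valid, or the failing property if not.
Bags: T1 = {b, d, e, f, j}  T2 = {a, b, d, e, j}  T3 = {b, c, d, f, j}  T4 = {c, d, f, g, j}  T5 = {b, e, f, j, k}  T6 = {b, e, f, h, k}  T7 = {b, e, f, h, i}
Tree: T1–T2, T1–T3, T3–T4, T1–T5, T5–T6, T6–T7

Yes; width 4.

Vertex coverage: the bags together contain {a, b, c, d, e, f, g, h, i, j, k}, the full vertex set. Edge coverage: each edge of G has both endpoints in at least one bag. Running intersection: for every vertex, the bags containing it form a connected subtree. All three properties hold, so this is a valid tree decomposition of width max|bag| − 1 = 4, and hence tw(G) ≤ 4.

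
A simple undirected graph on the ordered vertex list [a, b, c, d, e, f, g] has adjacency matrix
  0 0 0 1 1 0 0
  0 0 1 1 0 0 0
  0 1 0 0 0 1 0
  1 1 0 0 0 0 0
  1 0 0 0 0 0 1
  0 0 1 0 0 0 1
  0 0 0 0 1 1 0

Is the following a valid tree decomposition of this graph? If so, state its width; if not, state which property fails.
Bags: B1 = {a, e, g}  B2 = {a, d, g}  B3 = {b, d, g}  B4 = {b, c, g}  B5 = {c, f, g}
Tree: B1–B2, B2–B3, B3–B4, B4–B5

Every vertex of G appears in some bag (union = {a, b, c, d, e, f, g}); every edge is covered by a bag; and for each vertex v the set of bags containing v is connected in the bag tree. The decomposition is therefore valid. The largest bag has 3 vertices, so the width is 2.

Yes; width 2.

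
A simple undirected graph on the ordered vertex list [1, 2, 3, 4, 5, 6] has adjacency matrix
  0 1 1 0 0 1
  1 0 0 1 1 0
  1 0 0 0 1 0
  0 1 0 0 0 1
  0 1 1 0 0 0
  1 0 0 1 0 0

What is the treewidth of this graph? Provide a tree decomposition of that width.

Treewidth 2.
One optimal decomposition is:
Bags: B1 = {1, 3, 5}  B2 = {1, 2, 5}  B3 = {1, 2, 6}  B4 = {2, 4, 6}
Tree: B1–B2, B2–B3, B3–B4

The largest bag has 3 vertices, giving width 2; this decomposition certifies tw(G) ≤ 2. For the lower bound, G contains the cycle 3–5–2–1–3, so G is not a forest; only forests have treewidth ≤ 1, hence tw(G) ≥ 2. Combining the bounds, tw(G) = 2.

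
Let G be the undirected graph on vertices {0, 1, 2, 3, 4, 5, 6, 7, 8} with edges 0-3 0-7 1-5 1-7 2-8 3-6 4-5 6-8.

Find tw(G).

A width-1 tree decomposition is:
Bags: B1 = {4, 5}  B2 = {1, 5}  B3 = {1, 7}  B4 = {0, 7}  B5 = {0, 3}  B6 = {3, 6}  B7 = {6, 8}  B8 = {2, 8}
Tree: B1–B2, B2–B3, B3–B4, B4–B5, B5–B6, B6–B7, B7–B8
Every bag has size at most 2, so the width is 2 − 1 = 1 and tw(G) ≤ 1. Any graph with an edge has treewidth ≥ 1, and G has the edge 4–5. Therefore the treewidth is 1.

1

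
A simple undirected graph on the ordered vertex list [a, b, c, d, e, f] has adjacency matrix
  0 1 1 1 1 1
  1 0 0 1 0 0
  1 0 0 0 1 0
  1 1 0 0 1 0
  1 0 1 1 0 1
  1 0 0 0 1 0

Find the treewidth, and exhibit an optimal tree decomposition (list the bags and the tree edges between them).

Treewidth 2.
One optimal decomposition is:
Bags: B1 = {a, c, e}  B2 = {a, e, f}  B3 = {a, d, e}  B4 = {a, b, d}
Tree: B1–B2, B1–B3, B3–B4

Each bag holds 3 vertices, so the decomposition has width 2, which upper-bounds the treewidth. For the lower bound, the 3 vertices {a, d, e} are pairwise adjacent, and any tree decomposition puts a clique entirely inside one bag — forcing width ≥ 2. Hence tw(G) = 2 exactly.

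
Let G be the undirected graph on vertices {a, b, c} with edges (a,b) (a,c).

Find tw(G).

A width-1 tree decomposition is:
Bags: B1 = {a, c}  B2 = {a, b}
Tree: B1–B2
Each bag holds 2 vertices, so the decomposition has width 1, which upper-bounds the treewidth. Any graph with an edge has treewidth ≥ 1, and G has the edge a–c. Therefore the treewidth is 1.

1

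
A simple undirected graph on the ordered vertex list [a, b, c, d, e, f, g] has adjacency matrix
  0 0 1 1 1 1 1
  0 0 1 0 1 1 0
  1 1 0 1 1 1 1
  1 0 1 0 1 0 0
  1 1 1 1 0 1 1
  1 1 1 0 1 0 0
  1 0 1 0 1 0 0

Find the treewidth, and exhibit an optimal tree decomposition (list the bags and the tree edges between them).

Treewidth 3.
One optimal decomposition is:
Bags: B1 = {a, c, e, f}  B2 = {a, c, e, g}  B3 = {b, c, e, f}  B4 = {a, c, d, e}
Tree: B1–B2, B1–B3, B2–B4

Every bag has size at most 4, so the width is 4 − 1 = 3 and tw(G) ≤ 3. Conversely, {a, c, d, e} is a clique of size 4, and the vertices of any clique must share a bag in every tree decomposition; so some bag has ≥ 4 vertices and tw(G) ≥ 3. Hence tw(G) = 3 exactly.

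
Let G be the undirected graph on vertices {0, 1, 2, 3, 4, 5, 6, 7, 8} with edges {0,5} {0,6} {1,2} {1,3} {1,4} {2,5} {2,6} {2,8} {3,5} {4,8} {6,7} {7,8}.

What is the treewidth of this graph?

3

A width-3 tree decomposition is:
Bags: B1 = {1, 3, 4, 8}  B2 = {1, 2, 3, 8}  B3 = {2, 3, 5, 8}  B4 = {2, 5, 7, 8}  B5 = {2, 5, 6, 7}  B6 = {0, 5, 6, 7}
Tree: B1–B2, B2–B3, B3–B4, B4–B5, B5–B6
Each bag holds 4 vertices, so the decomposition has width 3, which upper-bounds the treewidth. For the lower bound: the 4 vertex sets {1,3,4}, {8}, {2}, {0,5,6,7} are disjoint, each induces a connected subgraph, and every pair is joined by at least one edge of G. Contracting each set to a single vertex therefore yields K_{4} as a minor, and since treewidth is minor-monotone, tw(G) ≥ tw(K_{4}) = 3. Combining the bounds, tw(G) = 3.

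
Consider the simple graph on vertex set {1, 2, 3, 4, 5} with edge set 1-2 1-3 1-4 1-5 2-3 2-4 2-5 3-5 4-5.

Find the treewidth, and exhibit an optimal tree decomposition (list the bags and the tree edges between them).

Treewidth 3.
One optimal decomposition is:
Bags: B1 = {1, 2, 3, 5}  B2 = {1, 2, 4, 5}
Tree: B1–B2

Every bag has size at most 4, so the width is 4 − 1 = 3 and tw(G) ≤ 3. Conversely, {1, 2, 3, 5} is a clique of size 4, and the vertices of any clique must share a bag in every tree decomposition; so some bag has ≥ 4 vertices and tw(G) ≥ 3. The upper and lower bounds meet at 3, so that is the treewidth.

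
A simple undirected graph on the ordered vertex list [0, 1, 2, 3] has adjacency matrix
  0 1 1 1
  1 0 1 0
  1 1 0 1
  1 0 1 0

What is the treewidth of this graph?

A width-2 tree decomposition is:
Bags: B1 = {0, 1, 2}  B2 = {0, 2, 3}
Tree: B1–B2
Each bag holds 3 vertices, so the decomposition has width 2, which upper-bounds the treewidth. For the lower bound, the 3 vertices {0, 1, 2} are pairwise adjacent, and any tree decomposition puts a clique entirely inside one bag — forcing width ≥ 2. Therefore the treewidth is 2.

2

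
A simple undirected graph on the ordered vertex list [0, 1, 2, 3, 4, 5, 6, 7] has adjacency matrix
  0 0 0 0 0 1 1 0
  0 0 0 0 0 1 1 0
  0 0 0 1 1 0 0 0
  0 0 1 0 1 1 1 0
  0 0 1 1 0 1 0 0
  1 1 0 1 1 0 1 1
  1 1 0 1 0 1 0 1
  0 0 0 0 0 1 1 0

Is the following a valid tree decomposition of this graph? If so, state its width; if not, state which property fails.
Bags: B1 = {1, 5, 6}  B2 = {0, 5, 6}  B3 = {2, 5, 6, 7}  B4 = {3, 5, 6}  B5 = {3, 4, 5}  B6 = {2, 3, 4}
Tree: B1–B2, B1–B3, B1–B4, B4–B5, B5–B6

No — bags containing vertex 2 are not connected in the tree.

A tree decomposition must satisfy three properties: every vertex lies in some bag; for every edge, both endpoints lie together in some bag; and for every vertex, the bags containing it form a connected subtree. Here bags containing vertex 2 are not connected in the tree, so the decomposition is invalid.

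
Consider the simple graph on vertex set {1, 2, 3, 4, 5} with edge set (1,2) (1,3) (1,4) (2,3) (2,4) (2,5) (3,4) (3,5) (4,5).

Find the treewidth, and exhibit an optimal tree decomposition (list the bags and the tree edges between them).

Treewidth 3.
One such decomposition:
Bags: B1 = {2, 3, 4, 5}  B2 = {1, 2, 3, 4}
Tree: B1–B2

The largest bag has 4 vertices, giving width 3; this decomposition certifies tw(G) ≤ 3. Conversely, {1, 2, 3, 4} is a clique of size 4, and the vertices of any clique must share a bag in every tree decomposition; so some bag has ≥ 4 vertices and tw(G) ≥ 3. The upper and lower bounds meet at 3, so that is the treewidth.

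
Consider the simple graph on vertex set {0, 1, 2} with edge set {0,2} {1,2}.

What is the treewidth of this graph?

A width-1 tree decomposition is:
Bags: B1 = {0, 2}  B2 = {1, 2}
Tree: B1–B2
Each bag holds 2 vertices, so the decomposition has width 1, which upper-bounds the treewidth. Since G has at least one edge (e.g. 0–2), it is not an edgeless graph, so tw(G) ≥ 1. Hence tw(G) = 1 exactly.

1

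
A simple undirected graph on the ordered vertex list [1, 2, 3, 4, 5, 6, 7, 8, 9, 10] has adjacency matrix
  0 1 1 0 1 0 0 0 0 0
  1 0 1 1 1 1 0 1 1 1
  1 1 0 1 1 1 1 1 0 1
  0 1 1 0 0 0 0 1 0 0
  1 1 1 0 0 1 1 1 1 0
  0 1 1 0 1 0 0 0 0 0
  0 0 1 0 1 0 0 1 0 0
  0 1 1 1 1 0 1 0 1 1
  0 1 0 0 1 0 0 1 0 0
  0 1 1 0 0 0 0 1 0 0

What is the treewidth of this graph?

A width-3 tree decomposition is:
Bags: B1 = {2, 3, 8, 10}  B2 = {2, 3, 4, 8}  B3 = {2, 3, 5, 8}  B4 = {2, 5, 8, 9}  B5 = {1, 2, 3, 5}  B6 = {2, 3, 5, 6}  B7 = {3, 5, 7, 8}
Tree: B1–B2, B1–B3, B3–B4, B3–B5, B3–B6, B3–B7
The largest bag has 4 vertices, giving width 3; this decomposition certifies tw(G) ≤ 3. On the other hand G contains the 4-clique {2, 5, 8, 9}. A clique must lie in a single bag of any decomposition, so no decomposition can have width below 3. Hence tw(G) = 3 exactly.

3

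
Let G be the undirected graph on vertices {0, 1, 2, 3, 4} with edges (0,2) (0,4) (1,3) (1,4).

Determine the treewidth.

1

A width-1 tree decomposition is:
Bags: B1 = {0, 4}  B2 = {1, 4}  B3 = {0, 2}  B4 = {1, 3}
Tree: B1–B2, B1–B3, B2–B4
Each bag holds 2 vertices, so the decomposition has width 1, which upper-bounds the treewidth. Any graph with an edge has treewidth ≥ 1, and G has the edge 4–0. Therefore the treewidth is 1.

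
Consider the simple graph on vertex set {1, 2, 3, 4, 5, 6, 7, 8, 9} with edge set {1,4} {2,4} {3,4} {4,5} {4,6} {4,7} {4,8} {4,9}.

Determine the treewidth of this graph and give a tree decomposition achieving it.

Each bag holds 2 vertices, so the decomposition has width 1, which upper-bounds the treewidth. Since G has at least one edge (e.g. 9–4), it is not an edgeless graph, so tw(G) ≥ 1. Therefore the treewidth is 1.

Treewidth 1.
One optimal decomposition is:
Bags: B1 = {4, 9}  B2 = {1, 4}  B3 = {4, 5}  B4 = {3, 4}  B5 = {4, 8}  B6 = {4, 7}  B7 = {2, 4}  B8 = {4, 6}
Tree: B1–B2, B1–B3, B3–B4, B3–B5, B1–B6, B6–B7, B7–B8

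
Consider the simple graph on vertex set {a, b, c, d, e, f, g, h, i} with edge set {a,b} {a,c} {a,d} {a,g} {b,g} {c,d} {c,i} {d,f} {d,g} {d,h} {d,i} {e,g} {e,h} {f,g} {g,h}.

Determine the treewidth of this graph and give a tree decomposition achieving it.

The largest bag has 3 vertices, giving width 2; this decomposition certifies tw(G) ≤ 2. On the other hand G contains the 3-clique {d, g, h}. A clique must lie in a single bag of any decomposition, so no decomposition can have width below 2. Combining the bounds, tw(G) = 2.

Treewidth 2.
One such decomposition:
Bags: B1 = {a, c, d}  B2 = {a, d, g}  B3 = {d, g, h}  B4 = {e, g, h}  B5 = {a, b, g}  B6 = {d, f, g}  B7 = {c, d, i}
Tree: B1–B2, B2–B3, B3–B4, B2–B5, B3–B6, B1–B7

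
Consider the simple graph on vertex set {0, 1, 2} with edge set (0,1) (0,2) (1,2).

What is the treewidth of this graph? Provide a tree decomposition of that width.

With just one bag of size 3, the width is 3 − 1 = 2, so tw(G) ≤ 2. For the lower bound, the 3 vertices {0, 1, 2} are pairwise adjacent, and any tree decomposition puts a clique entirely inside one bag — forcing width ≥ 2. Hence tw(G) = 2 exactly.

Treewidth 2.
One optimal decomposition is:
Bags: B1 = {0, 1, 2}
Tree: (single bag)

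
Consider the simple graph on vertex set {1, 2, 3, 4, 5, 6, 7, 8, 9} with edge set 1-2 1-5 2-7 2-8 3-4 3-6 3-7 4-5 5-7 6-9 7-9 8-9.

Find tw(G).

A width-3 tree decomposition is:
Bags: B1 = {1, 2, 8, 9}  B2 = {1, 2, 7, 9}  B3 = {1, 5, 7, 9}  B4 = {5, 6, 7, 9}  B5 = {3, 5, 6, 7}  B6 = {3, 4, 5, 6}
Tree: B1–B2, B2–B3, B3–B4, B4–B5, B5–B6
Each bag holds 4 vertices, so the decomposition has width 3, which upper-bounds the treewidth. For the lower bound: the 4 vertex sets {1,2,8}, {9}, {7}, {3,4,5,6} are disjoint, each induces a connected subgraph, and every pair is joined by at least one edge of G. Contracting each set to a single vertex therefore yields K_{4} as a minor, and since treewidth is minor-monotone, tw(G) ≥ tw(K_{4}) = 3. Therefore the treewidth is 3.

3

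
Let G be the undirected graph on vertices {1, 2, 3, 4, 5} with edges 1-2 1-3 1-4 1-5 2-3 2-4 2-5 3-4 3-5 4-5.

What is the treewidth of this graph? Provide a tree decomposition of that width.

With just one bag of size 5, the width is 5 − 1 = 4, so tw(G) ≤ 4. For the lower bound, the 5 vertices {1, 2, 3, 4, 5} are pairwise adjacent, and any tree decomposition puts a clique entirely inside one bag — forcing width ≥ 4. Combining the bounds, tw(G) = 4.

Treewidth 4.
One such decomposition:
Bags: B1 = {1, 2, 3, 4, 5}
Tree: (single bag)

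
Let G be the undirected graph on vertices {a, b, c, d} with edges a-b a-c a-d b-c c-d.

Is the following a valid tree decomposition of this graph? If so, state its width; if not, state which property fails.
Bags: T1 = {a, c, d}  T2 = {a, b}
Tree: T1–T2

A tree decomposition must satisfy three properties: every vertex lies in some bag; for every edge, both endpoints lie together in some bag; and for every vertex, the bags containing it form a connected subtree. Here edge (c,b) lies in no bag, so the decomposition is invalid.

No — edge (c,b) lies in no bag.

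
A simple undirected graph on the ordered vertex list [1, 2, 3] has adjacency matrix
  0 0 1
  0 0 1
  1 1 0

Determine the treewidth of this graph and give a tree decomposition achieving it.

Treewidth 1.
One such decomposition:
Bags: B1 = {2, 3}  B2 = {1, 3}
Tree: B1–B2

Each bag holds 2 vertices, so the decomposition has width 1, which upper-bounds the treewidth. G has an edge, so its treewidth is at least 1. The upper and lower bounds meet at 1, so that is the treewidth.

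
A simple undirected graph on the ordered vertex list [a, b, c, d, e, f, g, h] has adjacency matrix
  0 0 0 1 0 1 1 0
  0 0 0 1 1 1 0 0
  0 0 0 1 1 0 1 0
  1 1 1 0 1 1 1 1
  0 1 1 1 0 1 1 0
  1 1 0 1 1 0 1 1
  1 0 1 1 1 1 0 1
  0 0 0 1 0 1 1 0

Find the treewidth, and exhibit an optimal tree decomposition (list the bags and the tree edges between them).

Each bag holds 4 vertices, so the decomposition has width 3, which upper-bounds the treewidth. On the other hand G contains the 4-clique {c, d, e, g}. A clique must lie in a single bag of any decomposition, so no decomposition can have width below 3. Combining the bounds, tw(G) = 3.

Treewidth 3.
Bags: B1 = {c, d, e, g}  B2 = {d, e, f, g}  B3 = {d, f, g, h}  B4 = {b, d, e, f}  B5 = {a, d, f, g}
Tree: B1–B2, B2–B3, B2–B4, B3–B5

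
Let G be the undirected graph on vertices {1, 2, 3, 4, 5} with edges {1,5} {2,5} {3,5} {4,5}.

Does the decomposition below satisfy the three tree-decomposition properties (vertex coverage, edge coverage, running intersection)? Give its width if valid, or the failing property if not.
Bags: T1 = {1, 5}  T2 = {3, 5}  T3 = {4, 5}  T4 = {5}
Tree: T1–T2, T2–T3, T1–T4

A tree decomposition must satisfy three properties: every vertex lies in some bag; for every edge, both endpoints lie together in some bag; and for every vertex, the bags containing it form a connected subtree. Here vertex 2 appears in no bag, so the decomposition is invalid.

No — vertex 2 appears in no bag.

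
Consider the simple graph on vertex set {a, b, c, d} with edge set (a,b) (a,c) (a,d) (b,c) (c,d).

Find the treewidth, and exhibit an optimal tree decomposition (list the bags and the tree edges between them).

Treewidth 2.
One optimal decomposition is:
Bags: B1 = {a, b, c}  B2 = {a, c, d}
Tree: B1–B2

Every bag has size at most 3, so the width is 3 − 1 = 2 and tw(G) ≤ 2. On the other hand G contains the 3-clique {a, c, d}. A clique must lie in a single bag of any decomposition, so no decomposition can have width below 2. The upper and lower bounds meet at 2, so that is the treewidth.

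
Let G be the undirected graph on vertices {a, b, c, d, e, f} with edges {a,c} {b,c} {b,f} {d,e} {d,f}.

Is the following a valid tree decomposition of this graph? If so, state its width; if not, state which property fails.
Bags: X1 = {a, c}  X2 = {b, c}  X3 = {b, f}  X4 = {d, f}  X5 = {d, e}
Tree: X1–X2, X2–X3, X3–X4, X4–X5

Vertex coverage: the bags together contain {a, b, c, d, e, f}, the full vertex set. Edge coverage: each edge of G has both endpoints in at least one bag. Running intersection: for every vertex, the bags containing it form a connected subtree. All three properties hold, so this is a valid tree decomposition of width max|bag| − 1 = 1, and hence tw(G) ≤ 1.

Yes; width 1.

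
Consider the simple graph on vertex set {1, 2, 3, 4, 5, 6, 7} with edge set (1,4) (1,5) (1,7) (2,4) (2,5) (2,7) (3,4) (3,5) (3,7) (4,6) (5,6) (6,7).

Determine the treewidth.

3

A width-3 tree decomposition is:
Bags: B1 = {1, 4, 5, 7}  B2 = {4, 5, 6, 7}  B3 = {2, 4, 5, 7}  B4 = {3, 4, 5, 7}
Tree: B1–B2, B2–B3, B3–B4
Each bag holds 4 vertices, so the decomposition has width 3, which upper-bounds the treewidth. For the lower bound: the 4 vertex sets {1,4}, {6,7}, {5}, {2} are disjoint, each induces a connected subgraph, and every pair is joined by at least one edge of G. Contracting each set to a single vertex therefore yields K_{4} as a minor, and since treewidth is minor-monotone, tw(G) ≥ tw(K_{4}) = 3. Therefore the treewidth is 3.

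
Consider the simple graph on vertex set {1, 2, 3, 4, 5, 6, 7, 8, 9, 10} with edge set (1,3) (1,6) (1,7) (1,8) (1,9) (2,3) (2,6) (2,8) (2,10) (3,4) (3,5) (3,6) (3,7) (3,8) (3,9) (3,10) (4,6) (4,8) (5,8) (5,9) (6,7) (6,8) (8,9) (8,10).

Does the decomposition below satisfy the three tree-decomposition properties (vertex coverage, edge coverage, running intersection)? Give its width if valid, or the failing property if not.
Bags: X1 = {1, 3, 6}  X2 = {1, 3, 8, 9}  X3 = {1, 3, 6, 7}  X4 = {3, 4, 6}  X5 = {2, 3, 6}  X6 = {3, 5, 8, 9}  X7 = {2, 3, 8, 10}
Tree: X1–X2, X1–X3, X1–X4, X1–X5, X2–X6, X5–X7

A tree decomposition must satisfy three properties: every vertex lies in some bag; for every edge, both endpoints lie together in some bag; and for every vertex, the bags containing it form a connected subtree. Here edge (8,6) lies in no bag, so the decomposition is invalid.

No — edge (8,6) lies in no bag.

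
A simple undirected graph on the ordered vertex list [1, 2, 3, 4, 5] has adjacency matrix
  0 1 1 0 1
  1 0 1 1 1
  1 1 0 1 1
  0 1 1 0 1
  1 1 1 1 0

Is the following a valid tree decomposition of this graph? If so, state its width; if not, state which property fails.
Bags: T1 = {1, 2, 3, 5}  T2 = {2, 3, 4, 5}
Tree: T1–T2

Vertex coverage: the bags together contain {1, 2, 3, 4, 5}, the full vertex set. Edge coverage: each edge of G has both endpoints in at least one bag. Running intersection: for every vertex, the bags containing it form a connected subtree. All three properties hold, so this is a valid tree decomposition of width max|bag| − 1 = 3, and hence tw(G) ≤ 3.

Yes; width 3.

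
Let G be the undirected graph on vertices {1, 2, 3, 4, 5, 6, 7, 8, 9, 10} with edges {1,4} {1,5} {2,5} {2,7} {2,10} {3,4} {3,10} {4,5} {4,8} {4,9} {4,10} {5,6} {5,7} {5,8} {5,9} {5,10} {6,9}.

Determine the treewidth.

2

A width-2 tree decomposition is:
Bags: B1 = {4, 5, 10}  B2 = {1, 4, 5}  B3 = {2, 5, 10}  B4 = {4, 5, 9}  B5 = {5, 6, 9}  B6 = {3, 4, 10}  B7 = {2, 5, 7}  B8 = {4, 5, 8}
Tree: B1–B2, B1–B3, B1–B4, B4–B5, B1–B6, B3–B7, B2–B8
Every bag has size at most 3, so the width is 3 − 1 = 2 and tw(G) ≤ 2. Conversely, {3, 4, 10} is a clique of size 3, and the vertices of any clique must share a bag in every tree decomposition; so some bag has ≥ 3 vertices and tw(G) ≥ 2. Hence tw(G) = 2 exactly.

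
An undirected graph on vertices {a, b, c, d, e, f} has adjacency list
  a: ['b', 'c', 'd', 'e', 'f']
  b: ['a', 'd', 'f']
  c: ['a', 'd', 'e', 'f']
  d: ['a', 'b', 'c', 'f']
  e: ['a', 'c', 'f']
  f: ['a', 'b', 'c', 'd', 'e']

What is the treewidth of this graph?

3

A width-3 tree decomposition is:
Bags: B1 = {a, c, d, f}  B2 = {a, b, d, f}  B3 = {a, c, e, f}
Tree: B1–B2, B1–B3
The largest bag has 4 vertices, giving width 3; this decomposition certifies tw(G) ≤ 3. For the lower bound, the 4 vertices {a, c, d, f} are pairwise adjacent, and any tree decomposition puts a clique entirely inside one bag — forcing width ≥ 3. Therefore the treewidth is 3.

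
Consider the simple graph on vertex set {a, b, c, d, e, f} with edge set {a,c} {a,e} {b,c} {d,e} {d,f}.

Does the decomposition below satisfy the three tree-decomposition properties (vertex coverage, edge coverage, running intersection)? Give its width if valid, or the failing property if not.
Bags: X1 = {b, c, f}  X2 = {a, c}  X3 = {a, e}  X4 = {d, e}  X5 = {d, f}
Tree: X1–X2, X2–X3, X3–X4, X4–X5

A tree decomposition must satisfy three properties: every vertex lies in some bag; for every edge, both endpoints lie together in some bag; and for every vertex, the bags containing it form a connected subtree. Here bags containing vertex f are not connected in the tree, so the decomposition is invalid.

No — bags containing vertex f are not connected in the tree.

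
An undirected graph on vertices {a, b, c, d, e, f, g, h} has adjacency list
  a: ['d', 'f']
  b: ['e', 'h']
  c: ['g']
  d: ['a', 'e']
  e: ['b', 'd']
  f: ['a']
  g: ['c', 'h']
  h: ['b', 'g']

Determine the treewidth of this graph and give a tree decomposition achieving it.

Treewidth 1.
One such decomposition:
Bags: B1 = {a, f}  B2 = {a, d}  B3 = {d, e}  B4 = {b, e}  B5 = {b, h}  B6 = {g, h}  B7 = {c, g}
Tree: B1–B2, B2–B3, B3–B4, B4–B5, B5–B6, B6–B7

Each bag holds 2 vertices, so the decomposition has width 1, which upper-bounds the treewidth. Since G has at least one edge (e.g. f–a), it is not an edgeless graph, so tw(G) ≥ 1. The upper and lower bounds meet at 1, so that is the treewidth.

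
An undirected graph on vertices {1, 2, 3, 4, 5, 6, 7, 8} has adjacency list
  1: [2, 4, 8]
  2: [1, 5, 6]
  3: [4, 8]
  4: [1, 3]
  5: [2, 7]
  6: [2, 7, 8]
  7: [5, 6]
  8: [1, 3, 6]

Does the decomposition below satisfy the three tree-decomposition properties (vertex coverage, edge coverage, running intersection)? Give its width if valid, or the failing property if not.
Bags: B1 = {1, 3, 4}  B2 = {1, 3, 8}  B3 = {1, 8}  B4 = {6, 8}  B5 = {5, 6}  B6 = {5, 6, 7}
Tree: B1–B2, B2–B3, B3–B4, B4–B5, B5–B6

No — vertex 2 appears in no bag.

A tree decomposition must satisfy three properties: every vertex lies in some bag; for every edge, both endpoints lie together in some bag; and for every vertex, the bags containing it form a connected subtree. Here vertex 2 appears in no bag, so the decomposition is invalid.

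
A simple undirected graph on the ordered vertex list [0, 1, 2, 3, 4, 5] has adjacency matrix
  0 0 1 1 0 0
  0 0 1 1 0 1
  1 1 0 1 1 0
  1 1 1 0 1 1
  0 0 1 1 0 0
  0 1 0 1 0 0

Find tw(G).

A width-2 tree decomposition is:
Bags: B1 = {0, 2, 3}  B2 = {2, 3, 4}  B3 = {1, 2, 3}  B4 = {1, 3, 5}
Tree: B1–B2, B2–B3, B3–B4
Every bag has size at most 3, so the width is 3 − 1 = 2 and tw(G) ≤ 2. For the lower bound, the 3 vertices {0, 2, 3} are pairwise adjacent, and any tree decomposition puts a clique entirely inside one bag — forcing width ≥ 2. The upper and lower bounds meet at 2, so that is the treewidth.

2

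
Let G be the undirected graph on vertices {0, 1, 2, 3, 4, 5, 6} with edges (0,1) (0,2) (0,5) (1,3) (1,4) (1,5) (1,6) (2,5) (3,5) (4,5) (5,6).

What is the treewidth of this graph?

A width-2 tree decomposition is:
Bags: B1 = {1, 5, 6}  B2 = {1, 3, 5}  B3 = {0, 1, 5}  B4 = {1, 4, 5}  B5 = {0, 2, 5}
Tree: B1–B2, B2–B3, B2–B4, B3–B5
Every bag has size at most 3, so the width is 3 − 1 = 2 and tw(G) ≤ 2. For the lower bound, the 3 vertices {0, 1, 5} are pairwise adjacent, and any tree decomposition puts a clique entirely inside one bag — forcing width ≥ 2. Therefore the treewidth is 2.

2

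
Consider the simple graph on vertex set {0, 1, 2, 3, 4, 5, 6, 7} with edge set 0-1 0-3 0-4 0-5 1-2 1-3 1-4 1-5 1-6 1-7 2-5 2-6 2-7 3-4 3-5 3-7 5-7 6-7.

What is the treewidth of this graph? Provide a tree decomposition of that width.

Every bag has size at most 4, so the width is 4 − 1 = 3 and tw(G) ≤ 3. For the lower bound, the 4 vertices {1, 2, 5, 7} are pairwise adjacent, and any tree decomposition puts a clique entirely inside one bag — forcing width ≥ 3. Hence tw(G) = 3 exactly.

Treewidth 3.
Bags: B1 = {1, 3, 5, 7}  B2 = {0, 1, 3, 5}  B3 = {1, 2, 5, 7}  B4 = {0, 1, 3, 4}  B5 = {1, 2, 6, 7}
Tree: B1–B2, B1–B3, B2–B4, B3–B5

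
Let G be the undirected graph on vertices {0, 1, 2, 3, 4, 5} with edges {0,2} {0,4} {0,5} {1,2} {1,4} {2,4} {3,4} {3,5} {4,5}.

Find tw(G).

2

A width-2 tree decomposition is:
Bags: B1 = {0, 2, 4}  B2 = {0, 4, 5}  B3 = {3, 4, 5}  B4 = {1, 2, 4}
Tree: B1–B2, B2–B3, B1–B4
Every bag has size at most 3, so the width is 3 − 1 = 2 and tw(G) ≤ 2. On the other hand G contains the 3-clique {0, 2, 4}. A clique must lie in a single bag of any decomposition, so no decomposition can have width below 2. Therefore the treewidth is 2.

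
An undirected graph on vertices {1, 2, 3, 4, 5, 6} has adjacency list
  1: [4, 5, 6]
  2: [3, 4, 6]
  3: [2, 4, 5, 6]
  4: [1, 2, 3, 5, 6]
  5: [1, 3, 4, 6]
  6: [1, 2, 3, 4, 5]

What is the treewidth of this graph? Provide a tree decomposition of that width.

The largest bag has 4 vertices, giving width 3; this decomposition certifies tw(G) ≤ 3. On the other hand G contains the 4-clique {1, 4, 5, 6}. A clique must lie in a single bag of any decomposition, so no decomposition can have width below 3. Therefore the treewidth is 3.

Treewidth 3.
One optimal decomposition is:
Bags: B1 = {2, 3, 4, 6}  B2 = {3, 4, 5, 6}  B3 = {1, 4, 5, 6}
Tree: B1–B2, B2–B3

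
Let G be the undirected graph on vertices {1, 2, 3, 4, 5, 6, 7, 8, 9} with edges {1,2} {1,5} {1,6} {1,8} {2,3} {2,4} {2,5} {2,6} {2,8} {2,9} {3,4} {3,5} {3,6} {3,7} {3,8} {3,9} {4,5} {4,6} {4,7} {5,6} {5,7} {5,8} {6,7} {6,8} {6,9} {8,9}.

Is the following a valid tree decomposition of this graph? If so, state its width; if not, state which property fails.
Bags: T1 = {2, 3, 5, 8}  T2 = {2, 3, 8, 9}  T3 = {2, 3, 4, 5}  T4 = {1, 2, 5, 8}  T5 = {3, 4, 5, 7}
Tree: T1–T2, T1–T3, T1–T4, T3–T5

A tree decomposition must satisfy three properties: every vertex lies in some bag; for every edge, both endpoints lie together in some bag; and for every vertex, the bags containing it form a connected subtree. Here vertex 6 appears in no bag, so the decomposition is invalid.

No — vertex 6 appears in no bag.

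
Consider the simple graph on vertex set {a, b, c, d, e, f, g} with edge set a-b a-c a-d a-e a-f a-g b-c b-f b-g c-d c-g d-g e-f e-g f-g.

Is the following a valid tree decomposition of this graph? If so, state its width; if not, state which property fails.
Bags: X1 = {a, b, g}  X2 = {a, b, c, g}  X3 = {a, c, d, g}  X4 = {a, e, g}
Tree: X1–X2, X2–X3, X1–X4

No — vertex f appears in no bag.

A tree decomposition must satisfy three properties: every vertex lies in some bag; for every edge, both endpoints lie together in some bag; and for every vertex, the bags containing it form a connected subtree. Here vertex f appears in no bag, so the decomposition is invalid.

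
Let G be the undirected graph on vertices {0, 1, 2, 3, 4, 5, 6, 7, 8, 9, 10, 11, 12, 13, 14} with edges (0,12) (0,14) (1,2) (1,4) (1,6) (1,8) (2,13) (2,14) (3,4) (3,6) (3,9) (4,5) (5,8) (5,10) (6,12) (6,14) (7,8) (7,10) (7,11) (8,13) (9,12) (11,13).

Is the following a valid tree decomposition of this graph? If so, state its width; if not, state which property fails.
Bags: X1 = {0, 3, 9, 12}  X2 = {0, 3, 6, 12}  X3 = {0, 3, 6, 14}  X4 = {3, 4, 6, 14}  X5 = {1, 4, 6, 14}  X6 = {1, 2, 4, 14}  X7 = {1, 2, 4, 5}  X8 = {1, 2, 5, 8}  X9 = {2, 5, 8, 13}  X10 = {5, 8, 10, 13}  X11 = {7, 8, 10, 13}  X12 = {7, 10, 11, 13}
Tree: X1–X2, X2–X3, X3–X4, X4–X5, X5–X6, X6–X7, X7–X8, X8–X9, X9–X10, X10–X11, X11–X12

Yes; width 3.

Every vertex of G appears in some bag (union = {0, 1, 2, 3, 4, 5, 6, 7, 8, 9, 10, 11, 12, 13, 14}); every edge is covered by a bag; and for each vertex v the set of bags containing v is connected in the bag tree. The decomposition is therefore valid. The largest bag has 4 vertices, so the width is 3.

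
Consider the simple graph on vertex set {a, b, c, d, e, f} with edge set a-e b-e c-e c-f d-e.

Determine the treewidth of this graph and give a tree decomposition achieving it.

Each bag holds 2 vertices, so the decomposition has width 1, which upper-bounds the treewidth. Any graph with an edge has treewidth ≥ 1, and G has the edge c–e. Hence tw(G) = 1 exactly.

Treewidth 1.
One optimal decomposition is:
Bags: B1 = {c, e}  B2 = {c, f}  B3 = {b, e}  B4 = {a, e}  B5 = {d, e}
Tree: B1–B2, B1–B3, B1–B4, B1–B5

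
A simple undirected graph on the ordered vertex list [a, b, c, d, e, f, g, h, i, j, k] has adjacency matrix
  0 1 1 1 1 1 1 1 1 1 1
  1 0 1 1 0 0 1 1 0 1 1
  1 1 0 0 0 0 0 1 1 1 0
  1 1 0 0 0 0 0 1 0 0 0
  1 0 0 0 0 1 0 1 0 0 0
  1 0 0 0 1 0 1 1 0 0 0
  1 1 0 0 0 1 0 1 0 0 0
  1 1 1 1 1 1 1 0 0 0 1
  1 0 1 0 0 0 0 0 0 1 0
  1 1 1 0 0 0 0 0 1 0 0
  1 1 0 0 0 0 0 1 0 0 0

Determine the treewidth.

A width-3 tree decomposition is:
Bags: B1 = {a, b, g, h}  B2 = {a, b, c, h}  B3 = {a, b, h, k}  B4 = {a, f, g, h}  B5 = {a, b, d, h}  B6 = {a, b, c, j}  B7 = {a, e, f, h}  B8 = {a, c, i, j}
Tree: B1–B2, B1–B3, B1–B4, B3–B5, B2–B6, B4–B7, B6–B8
Every bag has size at most 4, so the width is 4 − 1 = 3 and tw(G) ≤ 3. For the lower bound, the 4 vertices {a, b, c, j} are pairwise adjacent, and any tree decomposition puts a clique entirely inside one bag — forcing width ≥ 3. Therefore the treewidth is 3.

3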